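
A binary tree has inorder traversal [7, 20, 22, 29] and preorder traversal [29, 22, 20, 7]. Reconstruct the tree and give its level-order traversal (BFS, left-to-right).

Inorder:  [7, 20, 22, 29]
Preorder: [29, 22, 20, 7]
Algorithm: preorder visits root first, so consume preorder in order;
for each root, split the current inorder slice at that value into
left-subtree inorder and right-subtree inorder, then recurse.
Recursive splits:
  root=29; inorder splits into left=[7, 20, 22], right=[]
  root=22; inorder splits into left=[7, 20], right=[]
  root=20; inorder splits into left=[7], right=[]
  root=7; inorder splits into left=[], right=[]
Reconstructed level-order: [29, 22, 20, 7]


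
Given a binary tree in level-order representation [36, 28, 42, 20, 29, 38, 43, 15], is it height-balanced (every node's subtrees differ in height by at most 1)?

Tree (level-order array): [36, 28, 42, 20, 29, 38, 43, 15]
Definition: a tree is height-balanced if, at every node, |h(left) - h(right)| <= 1 (empty subtree has height -1).
Bottom-up per-node check:
  node 15: h_left=-1, h_right=-1, diff=0 [OK], height=0
  node 20: h_left=0, h_right=-1, diff=1 [OK], height=1
  node 29: h_left=-1, h_right=-1, diff=0 [OK], height=0
  node 28: h_left=1, h_right=0, diff=1 [OK], height=2
  node 38: h_left=-1, h_right=-1, diff=0 [OK], height=0
  node 43: h_left=-1, h_right=-1, diff=0 [OK], height=0
  node 42: h_left=0, h_right=0, diff=0 [OK], height=1
  node 36: h_left=2, h_right=1, diff=1 [OK], height=3
All nodes satisfy the balance condition.
Result: Balanced


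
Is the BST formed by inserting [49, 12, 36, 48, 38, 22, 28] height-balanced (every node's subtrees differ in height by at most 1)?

Tree (level-order array): [49, 12, None, None, 36, 22, 48, None, 28, 38]
Definition: a tree is height-balanced if, at every node, |h(left) - h(right)| <= 1 (empty subtree has height -1).
Bottom-up per-node check:
  node 28: h_left=-1, h_right=-1, diff=0 [OK], height=0
  node 22: h_left=-1, h_right=0, diff=1 [OK], height=1
  node 38: h_left=-1, h_right=-1, diff=0 [OK], height=0
  node 48: h_left=0, h_right=-1, diff=1 [OK], height=1
  node 36: h_left=1, h_right=1, diff=0 [OK], height=2
  node 12: h_left=-1, h_right=2, diff=3 [FAIL (|-1-2|=3 > 1)], height=3
  node 49: h_left=3, h_right=-1, diff=4 [FAIL (|3--1|=4 > 1)], height=4
Node 12 violates the condition: |-1 - 2| = 3 > 1.
Result: Not balanced


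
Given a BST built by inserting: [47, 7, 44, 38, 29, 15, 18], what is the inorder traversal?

Tree insertion order: [47, 7, 44, 38, 29, 15, 18]
Tree (level-order array): [47, 7, None, None, 44, 38, None, 29, None, 15, None, None, 18]
Inorder traversal: [7, 15, 18, 29, 38, 44, 47]


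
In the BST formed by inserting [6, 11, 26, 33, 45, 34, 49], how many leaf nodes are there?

Tree built from: [6, 11, 26, 33, 45, 34, 49]
Tree (level-order array): [6, None, 11, None, 26, None, 33, None, 45, 34, 49]
Rule: A leaf has 0 children.
Per-node child counts:
  node 6: 1 child(ren)
  node 11: 1 child(ren)
  node 26: 1 child(ren)
  node 33: 1 child(ren)
  node 45: 2 child(ren)
  node 34: 0 child(ren)
  node 49: 0 child(ren)
Matching nodes: [34, 49]
Count of leaf nodes: 2


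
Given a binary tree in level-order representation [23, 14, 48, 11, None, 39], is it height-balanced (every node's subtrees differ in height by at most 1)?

Tree (level-order array): [23, 14, 48, 11, None, 39]
Definition: a tree is height-balanced if, at every node, |h(left) - h(right)| <= 1 (empty subtree has height -1).
Bottom-up per-node check:
  node 11: h_left=-1, h_right=-1, diff=0 [OK], height=0
  node 14: h_left=0, h_right=-1, diff=1 [OK], height=1
  node 39: h_left=-1, h_right=-1, diff=0 [OK], height=0
  node 48: h_left=0, h_right=-1, diff=1 [OK], height=1
  node 23: h_left=1, h_right=1, diff=0 [OK], height=2
All nodes satisfy the balance condition.
Result: Balanced


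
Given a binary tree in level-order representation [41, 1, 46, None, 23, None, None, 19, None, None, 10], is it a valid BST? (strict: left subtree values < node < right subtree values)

Level-order array: [41, 1, 46, None, 23, None, None, 19, None, None, 10]
Validate using subtree bounds (lo, hi): at each node, require lo < value < hi,
then recurse left with hi=value and right with lo=value.
Preorder trace (stopping at first violation):
  at node 41 with bounds (-inf, +inf): OK
  at node 1 with bounds (-inf, 41): OK
  at node 23 with bounds (1, 41): OK
  at node 19 with bounds (1, 23): OK
  at node 10 with bounds (19, 23): VIOLATION
Node 10 violates its bound: not (19 < 10 < 23).
Result: Not a valid BST


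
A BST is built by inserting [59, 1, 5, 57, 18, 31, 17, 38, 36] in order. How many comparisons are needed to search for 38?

Search path for 38: 59 -> 1 -> 5 -> 57 -> 18 -> 31 -> 38
Found: True
Comparisons: 7


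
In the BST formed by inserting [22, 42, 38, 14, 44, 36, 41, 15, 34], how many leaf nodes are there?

Tree built from: [22, 42, 38, 14, 44, 36, 41, 15, 34]
Tree (level-order array): [22, 14, 42, None, 15, 38, 44, None, None, 36, 41, None, None, 34]
Rule: A leaf has 0 children.
Per-node child counts:
  node 22: 2 child(ren)
  node 14: 1 child(ren)
  node 15: 0 child(ren)
  node 42: 2 child(ren)
  node 38: 2 child(ren)
  node 36: 1 child(ren)
  node 34: 0 child(ren)
  node 41: 0 child(ren)
  node 44: 0 child(ren)
Matching nodes: [15, 34, 41, 44]
Count of leaf nodes: 4


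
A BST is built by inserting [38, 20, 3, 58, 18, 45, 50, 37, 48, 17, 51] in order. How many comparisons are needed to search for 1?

Search path for 1: 38 -> 20 -> 3
Found: False
Comparisons: 3


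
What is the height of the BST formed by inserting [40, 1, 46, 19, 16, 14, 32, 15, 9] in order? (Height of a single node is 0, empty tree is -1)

Insertion order: [40, 1, 46, 19, 16, 14, 32, 15, 9]
Tree (level-order array): [40, 1, 46, None, 19, None, None, 16, 32, 14, None, None, None, 9, 15]
Compute height bottom-up (empty subtree = -1):
  height(9) = 1 + max(-1, -1) = 0
  height(15) = 1 + max(-1, -1) = 0
  height(14) = 1 + max(0, 0) = 1
  height(16) = 1 + max(1, -1) = 2
  height(32) = 1 + max(-1, -1) = 0
  height(19) = 1 + max(2, 0) = 3
  height(1) = 1 + max(-1, 3) = 4
  height(46) = 1 + max(-1, -1) = 0
  height(40) = 1 + max(4, 0) = 5
Height = 5


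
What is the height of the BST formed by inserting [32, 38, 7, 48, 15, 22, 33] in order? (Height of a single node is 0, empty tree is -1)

Insertion order: [32, 38, 7, 48, 15, 22, 33]
Tree (level-order array): [32, 7, 38, None, 15, 33, 48, None, 22]
Compute height bottom-up (empty subtree = -1):
  height(22) = 1 + max(-1, -1) = 0
  height(15) = 1 + max(-1, 0) = 1
  height(7) = 1 + max(-1, 1) = 2
  height(33) = 1 + max(-1, -1) = 0
  height(48) = 1 + max(-1, -1) = 0
  height(38) = 1 + max(0, 0) = 1
  height(32) = 1 + max(2, 1) = 3
Height = 3


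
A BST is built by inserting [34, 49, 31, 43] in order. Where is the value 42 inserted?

Starting tree (level order): [34, 31, 49, None, None, 43]
Insertion path: 34 -> 49 -> 43
Result: insert 42 as left child of 43
Final tree (level order): [34, 31, 49, None, None, 43, None, 42]


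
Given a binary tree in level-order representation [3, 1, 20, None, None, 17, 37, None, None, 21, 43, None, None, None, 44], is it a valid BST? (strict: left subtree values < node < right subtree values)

Level-order array: [3, 1, 20, None, None, 17, 37, None, None, 21, 43, None, None, None, 44]
Validate using subtree bounds (lo, hi): at each node, require lo < value < hi,
then recurse left with hi=value and right with lo=value.
Preorder trace (stopping at first violation):
  at node 3 with bounds (-inf, +inf): OK
  at node 1 with bounds (-inf, 3): OK
  at node 20 with bounds (3, +inf): OK
  at node 17 with bounds (3, 20): OK
  at node 37 with bounds (20, +inf): OK
  at node 21 with bounds (20, 37): OK
  at node 43 with bounds (37, +inf): OK
  at node 44 with bounds (43, +inf): OK
No violation found at any node.
Result: Valid BST


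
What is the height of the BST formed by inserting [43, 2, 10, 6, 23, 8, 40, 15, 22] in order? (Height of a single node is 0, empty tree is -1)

Insertion order: [43, 2, 10, 6, 23, 8, 40, 15, 22]
Tree (level-order array): [43, 2, None, None, 10, 6, 23, None, 8, 15, 40, None, None, None, 22]
Compute height bottom-up (empty subtree = -1):
  height(8) = 1 + max(-1, -1) = 0
  height(6) = 1 + max(-1, 0) = 1
  height(22) = 1 + max(-1, -1) = 0
  height(15) = 1 + max(-1, 0) = 1
  height(40) = 1 + max(-1, -1) = 0
  height(23) = 1 + max(1, 0) = 2
  height(10) = 1 + max(1, 2) = 3
  height(2) = 1 + max(-1, 3) = 4
  height(43) = 1 + max(4, -1) = 5
Height = 5


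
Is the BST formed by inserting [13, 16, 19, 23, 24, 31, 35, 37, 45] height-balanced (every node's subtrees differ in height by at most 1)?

Tree (level-order array): [13, None, 16, None, 19, None, 23, None, 24, None, 31, None, 35, None, 37, None, 45]
Definition: a tree is height-balanced if, at every node, |h(left) - h(right)| <= 1 (empty subtree has height -1).
Bottom-up per-node check:
  node 45: h_left=-1, h_right=-1, diff=0 [OK], height=0
  node 37: h_left=-1, h_right=0, diff=1 [OK], height=1
  node 35: h_left=-1, h_right=1, diff=2 [FAIL (|-1-1|=2 > 1)], height=2
  node 31: h_left=-1, h_right=2, diff=3 [FAIL (|-1-2|=3 > 1)], height=3
  node 24: h_left=-1, h_right=3, diff=4 [FAIL (|-1-3|=4 > 1)], height=4
  node 23: h_left=-1, h_right=4, diff=5 [FAIL (|-1-4|=5 > 1)], height=5
  node 19: h_left=-1, h_right=5, diff=6 [FAIL (|-1-5|=6 > 1)], height=6
  node 16: h_left=-1, h_right=6, diff=7 [FAIL (|-1-6|=7 > 1)], height=7
  node 13: h_left=-1, h_right=7, diff=8 [FAIL (|-1-7|=8 > 1)], height=8
Node 35 violates the condition: |-1 - 1| = 2 > 1.
Result: Not balanced


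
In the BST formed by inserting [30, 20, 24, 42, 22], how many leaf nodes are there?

Tree built from: [30, 20, 24, 42, 22]
Tree (level-order array): [30, 20, 42, None, 24, None, None, 22]
Rule: A leaf has 0 children.
Per-node child counts:
  node 30: 2 child(ren)
  node 20: 1 child(ren)
  node 24: 1 child(ren)
  node 22: 0 child(ren)
  node 42: 0 child(ren)
Matching nodes: [22, 42]
Count of leaf nodes: 2


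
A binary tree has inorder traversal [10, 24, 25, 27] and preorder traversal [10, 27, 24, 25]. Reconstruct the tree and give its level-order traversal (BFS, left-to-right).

Inorder:  [10, 24, 25, 27]
Preorder: [10, 27, 24, 25]
Algorithm: preorder visits root first, so consume preorder in order;
for each root, split the current inorder slice at that value into
left-subtree inorder and right-subtree inorder, then recurse.
Recursive splits:
  root=10; inorder splits into left=[], right=[24, 25, 27]
  root=27; inorder splits into left=[24, 25], right=[]
  root=24; inorder splits into left=[], right=[25]
  root=25; inorder splits into left=[], right=[]
Reconstructed level-order: [10, 27, 24, 25]


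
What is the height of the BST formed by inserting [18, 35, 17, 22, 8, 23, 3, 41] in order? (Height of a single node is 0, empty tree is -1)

Insertion order: [18, 35, 17, 22, 8, 23, 3, 41]
Tree (level-order array): [18, 17, 35, 8, None, 22, 41, 3, None, None, 23]
Compute height bottom-up (empty subtree = -1):
  height(3) = 1 + max(-1, -1) = 0
  height(8) = 1 + max(0, -1) = 1
  height(17) = 1 + max(1, -1) = 2
  height(23) = 1 + max(-1, -1) = 0
  height(22) = 1 + max(-1, 0) = 1
  height(41) = 1 + max(-1, -1) = 0
  height(35) = 1 + max(1, 0) = 2
  height(18) = 1 + max(2, 2) = 3
Height = 3


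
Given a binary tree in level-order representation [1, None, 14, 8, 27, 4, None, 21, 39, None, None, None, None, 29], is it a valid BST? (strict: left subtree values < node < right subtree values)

Level-order array: [1, None, 14, 8, 27, 4, None, 21, 39, None, None, None, None, 29]
Validate using subtree bounds (lo, hi): at each node, require lo < value < hi,
then recurse left with hi=value and right with lo=value.
Preorder trace (stopping at first violation):
  at node 1 with bounds (-inf, +inf): OK
  at node 14 with bounds (1, +inf): OK
  at node 8 with bounds (1, 14): OK
  at node 4 with bounds (1, 8): OK
  at node 27 with bounds (14, +inf): OK
  at node 21 with bounds (14, 27): OK
  at node 39 with bounds (27, +inf): OK
  at node 29 with bounds (27, 39): OK
No violation found at any node.
Result: Valid BST


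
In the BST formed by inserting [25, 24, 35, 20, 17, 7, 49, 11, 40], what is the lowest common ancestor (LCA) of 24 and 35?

Tree insertion order: [25, 24, 35, 20, 17, 7, 49, 11, 40]
Tree (level-order array): [25, 24, 35, 20, None, None, 49, 17, None, 40, None, 7, None, None, None, None, 11]
In a BST, the LCA of p=24, q=35 is the first node v on the
root-to-leaf path with p <= v <= q (go left if both < v, right if both > v).
Walk from root:
  at 25: 24 <= 25 <= 35, this is the LCA
LCA = 25


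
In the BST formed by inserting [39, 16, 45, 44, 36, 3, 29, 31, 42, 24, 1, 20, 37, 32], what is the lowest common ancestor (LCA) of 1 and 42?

Tree insertion order: [39, 16, 45, 44, 36, 3, 29, 31, 42, 24, 1, 20, 37, 32]
Tree (level-order array): [39, 16, 45, 3, 36, 44, None, 1, None, 29, 37, 42, None, None, None, 24, 31, None, None, None, None, 20, None, None, 32]
In a BST, the LCA of p=1, q=42 is the first node v on the
root-to-leaf path with p <= v <= q (go left if both < v, right if both > v).
Walk from root:
  at 39: 1 <= 39 <= 42, this is the LCA
LCA = 39


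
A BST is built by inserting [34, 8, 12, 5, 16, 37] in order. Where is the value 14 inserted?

Starting tree (level order): [34, 8, 37, 5, 12, None, None, None, None, None, 16]
Insertion path: 34 -> 8 -> 12 -> 16
Result: insert 14 as left child of 16
Final tree (level order): [34, 8, 37, 5, 12, None, None, None, None, None, 16, 14]


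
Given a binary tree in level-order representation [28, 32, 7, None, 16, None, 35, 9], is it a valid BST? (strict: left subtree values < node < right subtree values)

Level-order array: [28, 32, 7, None, 16, None, 35, 9]
Validate using subtree bounds (lo, hi): at each node, require lo < value < hi,
then recurse left with hi=value and right with lo=value.
Preorder trace (stopping at first violation):
  at node 28 with bounds (-inf, +inf): OK
  at node 32 with bounds (-inf, 28): VIOLATION
Node 32 violates its bound: not (-inf < 32 < 28).
Result: Not a valid BST


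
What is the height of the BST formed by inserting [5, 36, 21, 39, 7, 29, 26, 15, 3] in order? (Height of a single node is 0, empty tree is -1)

Insertion order: [5, 36, 21, 39, 7, 29, 26, 15, 3]
Tree (level-order array): [5, 3, 36, None, None, 21, 39, 7, 29, None, None, None, 15, 26]
Compute height bottom-up (empty subtree = -1):
  height(3) = 1 + max(-1, -1) = 0
  height(15) = 1 + max(-1, -1) = 0
  height(7) = 1 + max(-1, 0) = 1
  height(26) = 1 + max(-1, -1) = 0
  height(29) = 1 + max(0, -1) = 1
  height(21) = 1 + max(1, 1) = 2
  height(39) = 1 + max(-1, -1) = 0
  height(36) = 1 + max(2, 0) = 3
  height(5) = 1 + max(0, 3) = 4
Height = 4


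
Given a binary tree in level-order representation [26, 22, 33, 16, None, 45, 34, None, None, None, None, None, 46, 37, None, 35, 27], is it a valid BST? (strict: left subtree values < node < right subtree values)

Level-order array: [26, 22, 33, 16, None, 45, 34, None, None, None, None, None, 46, 37, None, 35, 27]
Validate using subtree bounds (lo, hi): at each node, require lo < value < hi,
then recurse left with hi=value and right with lo=value.
Preorder trace (stopping at first violation):
  at node 26 with bounds (-inf, +inf): OK
  at node 22 with bounds (-inf, 26): OK
  at node 16 with bounds (-inf, 22): OK
  at node 33 with bounds (26, +inf): OK
  at node 45 with bounds (26, 33): VIOLATION
Node 45 violates its bound: not (26 < 45 < 33).
Result: Not a valid BST


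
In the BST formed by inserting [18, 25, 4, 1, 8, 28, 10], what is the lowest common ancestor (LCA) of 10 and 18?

Tree insertion order: [18, 25, 4, 1, 8, 28, 10]
Tree (level-order array): [18, 4, 25, 1, 8, None, 28, None, None, None, 10]
In a BST, the LCA of p=10, q=18 is the first node v on the
root-to-leaf path with p <= v <= q (go left if both < v, right if both > v).
Walk from root:
  at 18: 10 <= 18 <= 18, this is the LCA
LCA = 18


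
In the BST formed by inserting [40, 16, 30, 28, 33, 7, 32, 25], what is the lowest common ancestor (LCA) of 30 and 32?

Tree insertion order: [40, 16, 30, 28, 33, 7, 32, 25]
Tree (level-order array): [40, 16, None, 7, 30, None, None, 28, 33, 25, None, 32]
In a BST, the LCA of p=30, q=32 is the first node v on the
root-to-leaf path with p <= v <= q (go left if both < v, right if both > v).
Walk from root:
  at 40: both 30 and 32 < 40, go left
  at 16: both 30 and 32 > 16, go right
  at 30: 30 <= 30 <= 32, this is the LCA
LCA = 30


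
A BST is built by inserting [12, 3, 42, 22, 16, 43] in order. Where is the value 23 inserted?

Starting tree (level order): [12, 3, 42, None, None, 22, 43, 16]
Insertion path: 12 -> 42 -> 22
Result: insert 23 as right child of 22
Final tree (level order): [12, 3, 42, None, None, 22, 43, 16, 23]


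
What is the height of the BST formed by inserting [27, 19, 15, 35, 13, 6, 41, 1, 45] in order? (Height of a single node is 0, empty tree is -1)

Insertion order: [27, 19, 15, 35, 13, 6, 41, 1, 45]
Tree (level-order array): [27, 19, 35, 15, None, None, 41, 13, None, None, 45, 6, None, None, None, 1]
Compute height bottom-up (empty subtree = -1):
  height(1) = 1 + max(-1, -1) = 0
  height(6) = 1 + max(0, -1) = 1
  height(13) = 1 + max(1, -1) = 2
  height(15) = 1 + max(2, -1) = 3
  height(19) = 1 + max(3, -1) = 4
  height(45) = 1 + max(-1, -1) = 0
  height(41) = 1 + max(-1, 0) = 1
  height(35) = 1 + max(-1, 1) = 2
  height(27) = 1 + max(4, 2) = 5
Height = 5


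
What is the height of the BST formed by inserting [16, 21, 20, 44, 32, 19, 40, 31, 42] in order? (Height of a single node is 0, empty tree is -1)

Insertion order: [16, 21, 20, 44, 32, 19, 40, 31, 42]
Tree (level-order array): [16, None, 21, 20, 44, 19, None, 32, None, None, None, 31, 40, None, None, None, 42]
Compute height bottom-up (empty subtree = -1):
  height(19) = 1 + max(-1, -1) = 0
  height(20) = 1 + max(0, -1) = 1
  height(31) = 1 + max(-1, -1) = 0
  height(42) = 1 + max(-1, -1) = 0
  height(40) = 1 + max(-1, 0) = 1
  height(32) = 1 + max(0, 1) = 2
  height(44) = 1 + max(2, -1) = 3
  height(21) = 1 + max(1, 3) = 4
  height(16) = 1 + max(-1, 4) = 5
Height = 5


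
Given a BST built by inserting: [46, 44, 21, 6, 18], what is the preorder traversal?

Tree insertion order: [46, 44, 21, 6, 18]
Tree (level-order array): [46, 44, None, 21, None, 6, None, None, 18]
Preorder traversal: [46, 44, 21, 6, 18]


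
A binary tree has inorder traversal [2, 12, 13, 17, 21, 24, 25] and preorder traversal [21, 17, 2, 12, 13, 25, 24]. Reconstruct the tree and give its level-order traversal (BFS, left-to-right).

Inorder:  [2, 12, 13, 17, 21, 24, 25]
Preorder: [21, 17, 2, 12, 13, 25, 24]
Algorithm: preorder visits root first, so consume preorder in order;
for each root, split the current inorder slice at that value into
left-subtree inorder and right-subtree inorder, then recurse.
Recursive splits:
  root=21; inorder splits into left=[2, 12, 13, 17], right=[24, 25]
  root=17; inorder splits into left=[2, 12, 13], right=[]
  root=2; inorder splits into left=[], right=[12, 13]
  root=12; inorder splits into left=[], right=[13]
  root=13; inorder splits into left=[], right=[]
  root=25; inorder splits into left=[24], right=[]
  root=24; inorder splits into left=[], right=[]
Reconstructed level-order: [21, 17, 25, 2, 24, 12, 13]


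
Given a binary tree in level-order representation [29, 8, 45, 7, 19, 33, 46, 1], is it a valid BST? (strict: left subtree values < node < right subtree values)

Level-order array: [29, 8, 45, 7, 19, 33, 46, 1]
Validate using subtree bounds (lo, hi): at each node, require lo < value < hi,
then recurse left with hi=value and right with lo=value.
Preorder trace (stopping at first violation):
  at node 29 with bounds (-inf, +inf): OK
  at node 8 with bounds (-inf, 29): OK
  at node 7 with bounds (-inf, 8): OK
  at node 1 with bounds (-inf, 7): OK
  at node 19 with bounds (8, 29): OK
  at node 45 with bounds (29, +inf): OK
  at node 33 with bounds (29, 45): OK
  at node 46 with bounds (45, +inf): OK
No violation found at any node.
Result: Valid BST


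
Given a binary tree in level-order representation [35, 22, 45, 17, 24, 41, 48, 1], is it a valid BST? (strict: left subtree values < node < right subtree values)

Level-order array: [35, 22, 45, 17, 24, 41, 48, 1]
Validate using subtree bounds (lo, hi): at each node, require lo < value < hi,
then recurse left with hi=value and right with lo=value.
Preorder trace (stopping at first violation):
  at node 35 with bounds (-inf, +inf): OK
  at node 22 with bounds (-inf, 35): OK
  at node 17 with bounds (-inf, 22): OK
  at node 1 with bounds (-inf, 17): OK
  at node 24 with bounds (22, 35): OK
  at node 45 with bounds (35, +inf): OK
  at node 41 with bounds (35, 45): OK
  at node 48 with bounds (45, +inf): OK
No violation found at any node.
Result: Valid BST


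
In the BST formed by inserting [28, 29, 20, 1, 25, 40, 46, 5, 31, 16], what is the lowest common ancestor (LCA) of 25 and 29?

Tree insertion order: [28, 29, 20, 1, 25, 40, 46, 5, 31, 16]
Tree (level-order array): [28, 20, 29, 1, 25, None, 40, None, 5, None, None, 31, 46, None, 16]
In a BST, the LCA of p=25, q=29 is the first node v on the
root-to-leaf path with p <= v <= q (go left if both < v, right if both > v).
Walk from root:
  at 28: 25 <= 28 <= 29, this is the LCA
LCA = 28


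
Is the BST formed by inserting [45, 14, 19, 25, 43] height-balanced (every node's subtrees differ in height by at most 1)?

Tree (level-order array): [45, 14, None, None, 19, None, 25, None, 43]
Definition: a tree is height-balanced if, at every node, |h(left) - h(right)| <= 1 (empty subtree has height -1).
Bottom-up per-node check:
  node 43: h_left=-1, h_right=-1, diff=0 [OK], height=0
  node 25: h_left=-1, h_right=0, diff=1 [OK], height=1
  node 19: h_left=-1, h_right=1, diff=2 [FAIL (|-1-1|=2 > 1)], height=2
  node 14: h_left=-1, h_right=2, diff=3 [FAIL (|-1-2|=3 > 1)], height=3
  node 45: h_left=3, h_right=-1, diff=4 [FAIL (|3--1|=4 > 1)], height=4
Node 19 violates the condition: |-1 - 1| = 2 > 1.
Result: Not balanced


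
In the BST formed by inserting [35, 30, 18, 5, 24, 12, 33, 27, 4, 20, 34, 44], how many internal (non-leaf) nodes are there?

Tree built from: [35, 30, 18, 5, 24, 12, 33, 27, 4, 20, 34, 44]
Tree (level-order array): [35, 30, 44, 18, 33, None, None, 5, 24, None, 34, 4, 12, 20, 27]
Rule: An internal node has at least one child.
Per-node child counts:
  node 35: 2 child(ren)
  node 30: 2 child(ren)
  node 18: 2 child(ren)
  node 5: 2 child(ren)
  node 4: 0 child(ren)
  node 12: 0 child(ren)
  node 24: 2 child(ren)
  node 20: 0 child(ren)
  node 27: 0 child(ren)
  node 33: 1 child(ren)
  node 34: 0 child(ren)
  node 44: 0 child(ren)
Matching nodes: [35, 30, 18, 5, 24, 33]
Count of internal (non-leaf) nodes: 6


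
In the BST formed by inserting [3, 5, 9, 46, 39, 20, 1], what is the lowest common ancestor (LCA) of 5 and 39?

Tree insertion order: [3, 5, 9, 46, 39, 20, 1]
Tree (level-order array): [3, 1, 5, None, None, None, 9, None, 46, 39, None, 20]
In a BST, the LCA of p=5, q=39 is the first node v on the
root-to-leaf path with p <= v <= q (go left if both < v, right if both > v).
Walk from root:
  at 3: both 5 and 39 > 3, go right
  at 5: 5 <= 5 <= 39, this is the LCA
LCA = 5


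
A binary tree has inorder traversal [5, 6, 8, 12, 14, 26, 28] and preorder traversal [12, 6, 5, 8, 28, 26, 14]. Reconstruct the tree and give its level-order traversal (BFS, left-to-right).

Inorder:  [5, 6, 8, 12, 14, 26, 28]
Preorder: [12, 6, 5, 8, 28, 26, 14]
Algorithm: preorder visits root first, so consume preorder in order;
for each root, split the current inorder slice at that value into
left-subtree inorder and right-subtree inorder, then recurse.
Recursive splits:
  root=12; inorder splits into left=[5, 6, 8], right=[14, 26, 28]
  root=6; inorder splits into left=[5], right=[8]
  root=5; inorder splits into left=[], right=[]
  root=8; inorder splits into left=[], right=[]
  root=28; inorder splits into left=[14, 26], right=[]
  root=26; inorder splits into left=[14], right=[]
  root=14; inorder splits into left=[], right=[]
Reconstructed level-order: [12, 6, 28, 5, 8, 26, 14]


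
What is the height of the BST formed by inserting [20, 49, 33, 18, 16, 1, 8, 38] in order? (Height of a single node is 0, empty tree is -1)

Insertion order: [20, 49, 33, 18, 16, 1, 8, 38]
Tree (level-order array): [20, 18, 49, 16, None, 33, None, 1, None, None, 38, None, 8]
Compute height bottom-up (empty subtree = -1):
  height(8) = 1 + max(-1, -1) = 0
  height(1) = 1 + max(-1, 0) = 1
  height(16) = 1 + max(1, -1) = 2
  height(18) = 1 + max(2, -1) = 3
  height(38) = 1 + max(-1, -1) = 0
  height(33) = 1 + max(-1, 0) = 1
  height(49) = 1 + max(1, -1) = 2
  height(20) = 1 + max(3, 2) = 4
Height = 4


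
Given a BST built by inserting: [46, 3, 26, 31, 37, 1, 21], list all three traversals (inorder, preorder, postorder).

Tree insertion order: [46, 3, 26, 31, 37, 1, 21]
Tree (level-order array): [46, 3, None, 1, 26, None, None, 21, 31, None, None, None, 37]
Inorder (L, root, R): [1, 3, 21, 26, 31, 37, 46]
Preorder (root, L, R): [46, 3, 1, 26, 21, 31, 37]
Postorder (L, R, root): [1, 21, 37, 31, 26, 3, 46]


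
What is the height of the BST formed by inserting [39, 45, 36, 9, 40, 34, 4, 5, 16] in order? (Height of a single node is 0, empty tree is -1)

Insertion order: [39, 45, 36, 9, 40, 34, 4, 5, 16]
Tree (level-order array): [39, 36, 45, 9, None, 40, None, 4, 34, None, None, None, 5, 16]
Compute height bottom-up (empty subtree = -1):
  height(5) = 1 + max(-1, -1) = 0
  height(4) = 1 + max(-1, 0) = 1
  height(16) = 1 + max(-1, -1) = 0
  height(34) = 1 + max(0, -1) = 1
  height(9) = 1 + max(1, 1) = 2
  height(36) = 1 + max(2, -1) = 3
  height(40) = 1 + max(-1, -1) = 0
  height(45) = 1 + max(0, -1) = 1
  height(39) = 1 + max(3, 1) = 4
Height = 4


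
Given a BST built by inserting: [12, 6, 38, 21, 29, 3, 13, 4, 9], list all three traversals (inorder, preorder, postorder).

Tree insertion order: [12, 6, 38, 21, 29, 3, 13, 4, 9]
Tree (level-order array): [12, 6, 38, 3, 9, 21, None, None, 4, None, None, 13, 29]
Inorder (L, root, R): [3, 4, 6, 9, 12, 13, 21, 29, 38]
Preorder (root, L, R): [12, 6, 3, 4, 9, 38, 21, 13, 29]
Postorder (L, R, root): [4, 3, 9, 6, 13, 29, 21, 38, 12]


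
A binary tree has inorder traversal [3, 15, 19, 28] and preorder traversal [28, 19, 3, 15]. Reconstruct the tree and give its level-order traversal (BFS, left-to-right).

Inorder:  [3, 15, 19, 28]
Preorder: [28, 19, 3, 15]
Algorithm: preorder visits root first, so consume preorder in order;
for each root, split the current inorder slice at that value into
left-subtree inorder and right-subtree inorder, then recurse.
Recursive splits:
  root=28; inorder splits into left=[3, 15, 19], right=[]
  root=19; inorder splits into left=[3, 15], right=[]
  root=3; inorder splits into left=[], right=[15]
  root=15; inorder splits into left=[], right=[]
Reconstructed level-order: [28, 19, 3, 15]


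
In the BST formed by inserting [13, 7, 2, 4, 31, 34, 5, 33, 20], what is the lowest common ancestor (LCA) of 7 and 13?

Tree insertion order: [13, 7, 2, 4, 31, 34, 5, 33, 20]
Tree (level-order array): [13, 7, 31, 2, None, 20, 34, None, 4, None, None, 33, None, None, 5]
In a BST, the LCA of p=7, q=13 is the first node v on the
root-to-leaf path with p <= v <= q (go left if both < v, right if both > v).
Walk from root:
  at 13: 7 <= 13 <= 13, this is the LCA
LCA = 13


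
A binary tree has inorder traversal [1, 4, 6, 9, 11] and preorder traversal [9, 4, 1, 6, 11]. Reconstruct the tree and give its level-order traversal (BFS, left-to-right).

Inorder:  [1, 4, 6, 9, 11]
Preorder: [9, 4, 1, 6, 11]
Algorithm: preorder visits root first, so consume preorder in order;
for each root, split the current inorder slice at that value into
left-subtree inorder and right-subtree inorder, then recurse.
Recursive splits:
  root=9; inorder splits into left=[1, 4, 6], right=[11]
  root=4; inorder splits into left=[1], right=[6]
  root=1; inorder splits into left=[], right=[]
  root=6; inorder splits into left=[], right=[]
  root=11; inorder splits into left=[], right=[]
Reconstructed level-order: [9, 4, 11, 1, 6]


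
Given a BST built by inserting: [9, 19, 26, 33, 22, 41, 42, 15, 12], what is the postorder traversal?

Tree insertion order: [9, 19, 26, 33, 22, 41, 42, 15, 12]
Tree (level-order array): [9, None, 19, 15, 26, 12, None, 22, 33, None, None, None, None, None, 41, None, 42]
Postorder traversal: [12, 15, 22, 42, 41, 33, 26, 19, 9]


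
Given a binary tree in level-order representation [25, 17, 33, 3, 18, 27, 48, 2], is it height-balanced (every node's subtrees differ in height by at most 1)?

Tree (level-order array): [25, 17, 33, 3, 18, 27, 48, 2]
Definition: a tree is height-balanced if, at every node, |h(left) - h(right)| <= 1 (empty subtree has height -1).
Bottom-up per-node check:
  node 2: h_left=-1, h_right=-1, diff=0 [OK], height=0
  node 3: h_left=0, h_right=-1, diff=1 [OK], height=1
  node 18: h_left=-1, h_right=-1, diff=0 [OK], height=0
  node 17: h_left=1, h_right=0, diff=1 [OK], height=2
  node 27: h_left=-1, h_right=-1, diff=0 [OK], height=0
  node 48: h_left=-1, h_right=-1, diff=0 [OK], height=0
  node 33: h_left=0, h_right=0, diff=0 [OK], height=1
  node 25: h_left=2, h_right=1, diff=1 [OK], height=3
All nodes satisfy the balance condition.
Result: Balanced


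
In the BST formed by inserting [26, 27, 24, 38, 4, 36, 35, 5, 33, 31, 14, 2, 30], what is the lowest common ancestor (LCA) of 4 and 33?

Tree insertion order: [26, 27, 24, 38, 4, 36, 35, 5, 33, 31, 14, 2, 30]
Tree (level-order array): [26, 24, 27, 4, None, None, 38, 2, 5, 36, None, None, None, None, 14, 35, None, None, None, 33, None, 31, None, 30]
In a BST, the LCA of p=4, q=33 is the first node v on the
root-to-leaf path with p <= v <= q (go left if both < v, right if both > v).
Walk from root:
  at 26: 4 <= 26 <= 33, this is the LCA
LCA = 26


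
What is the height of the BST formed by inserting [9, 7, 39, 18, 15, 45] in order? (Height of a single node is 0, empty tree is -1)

Insertion order: [9, 7, 39, 18, 15, 45]
Tree (level-order array): [9, 7, 39, None, None, 18, 45, 15]
Compute height bottom-up (empty subtree = -1):
  height(7) = 1 + max(-1, -1) = 0
  height(15) = 1 + max(-1, -1) = 0
  height(18) = 1 + max(0, -1) = 1
  height(45) = 1 + max(-1, -1) = 0
  height(39) = 1 + max(1, 0) = 2
  height(9) = 1 + max(0, 2) = 3
Height = 3


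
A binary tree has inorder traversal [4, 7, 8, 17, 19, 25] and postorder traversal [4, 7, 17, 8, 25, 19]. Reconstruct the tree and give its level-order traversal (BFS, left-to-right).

Inorder:   [4, 7, 8, 17, 19, 25]
Postorder: [4, 7, 17, 8, 25, 19]
Algorithm: postorder visits root last, so walk postorder right-to-left;
each value is the root of the current inorder slice — split it at that
value, recurse on the right subtree first, then the left.
Recursive splits:
  root=19; inorder splits into left=[4, 7, 8, 17], right=[25]
  root=25; inorder splits into left=[], right=[]
  root=8; inorder splits into left=[4, 7], right=[17]
  root=17; inorder splits into left=[], right=[]
  root=7; inorder splits into left=[4], right=[]
  root=4; inorder splits into left=[], right=[]
Reconstructed level-order: [19, 8, 25, 7, 17, 4]


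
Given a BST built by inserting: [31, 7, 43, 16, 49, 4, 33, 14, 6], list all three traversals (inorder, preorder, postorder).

Tree insertion order: [31, 7, 43, 16, 49, 4, 33, 14, 6]
Tree (level-order array): [31, 7, 43, 4, 16, 33, 49, None, 6, 14]
Inorder (L, root, R): [4, 6, 7, 14, 16, 31, 33, 43, 49]
Preorder (root, L, R): [31, 7, 4, 6, 16, 14, 43, 33, 49]
Postorder (L, R, root): [6, 4, 14, 16, 7, 33, 49, 43, 31]


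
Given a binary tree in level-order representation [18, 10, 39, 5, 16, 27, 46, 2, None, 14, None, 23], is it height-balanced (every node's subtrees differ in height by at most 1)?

Tree (level-order array): [18, 10, 39, 5, 16, 27, 46, 2, None, 14, None, 23]
Definition: a tree is height-balanced if, at every node, |h(left) - h(right)| <= 1 (empty subtree has height -1).
Bottom-up per-node check:
  node 2: h_left=-1, h_right=-1, diff=0 [OK], height=0
  node 5: h_left=0, h_right=-1, diff=1 [OK], height=1
  node 14: h_left=-1, h_right=-1, diff=0 [OK], height=0
  node 16: h_left=0, h_right=-1, diff=1 [OK], height=1
  node 10: h_left=1, h_right=1, diff=0 [OK], height=2
  node 23: h_left=-1, h_right=-1, diff=0 [OK], height=0
  node 27: h_left=0, h_right=-1, diff=1 [OK], height=1
  node 46: h_left=-1, h_right=-1, diff=0 [OK], height=0
  node 39: h_left=1, h_right=0, diff=1 [OK], height=2
  node 18: h_left=2, h_right=2, diff=0 [OK], height=3
All nodes satisfy the balance condition.
Result: Balanced


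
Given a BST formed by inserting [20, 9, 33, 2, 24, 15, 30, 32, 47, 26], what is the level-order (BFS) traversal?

Tree insertion order: [20, 9, 33, 2, 24, 15, 30, 32, 47, 26]
Tree (level-order array): [20, 9, 33, 2, 15, 24, 47, None, None, None, None, None, 30, None, None, 26, 32]
BFS from the root, enqueuing left then right child of each popped node:
  queue [20] -> pop 20, enqueue [9, 33], visited so far: [20]
  queue [9, 33] -> pop 9, enqueue [2, 15], visited so far: [20, 9]
  queue [33, 2, 15] -> pop 33, enqueue [24, 47], visited so far: [20, 9, 33]
  queue [2, 15, 24, 47] -> pop 2, enqueue [none], visited so far: [20, 9, 33, 2]
  queue [15, 24, 47] -> pop 15, enqueue [none], visited so far: [20, 9, 33, 2, 15]
  queue [24, 47] -> pop 24, enqueue [30], visited so far: [20, 9, 33, 2, 15, 24]
  queue [47, 30] -> pop 47, enqueue [none], visited so far: [20, 9, 33, 2, 15, 24, 47]
  queue [30] -> pop 30, enqueue [26, 32], visited so far: [20, 9, 33, 2, 15, 24, 47, 30]
  queue [26, 32] -> pop 26, enqueue [none], visited so far: [20, 9, 33, 2, 15, 24, 47, 30, 26]
  queue [32] -> pop 32, enqueue [none], visited so far: [20, 9, 33, 2, 15, 24, 47, 30, 26, 32]
Result: [20, 9, 33, 2, 15, 24, 47, 30, 26, 32]


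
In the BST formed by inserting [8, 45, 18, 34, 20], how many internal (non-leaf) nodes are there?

Tree built from: [8, 45, 18, 34, 20]
Tree (level-order array): [8, None, 45, 18, None, None, 34, 20]
Rule: An internal node has at least one child.
Per-node child counts:
  node 8: 1 child(ren)
  node 45: 1 child(ren)
  node 18: 1 child(ren)
  node 34: 1 child(ren)
  node 20: 0 child(ren)
Matching nodes: [8, 45, 18, 34]
Count of internal (non-leaf) nodes: 4


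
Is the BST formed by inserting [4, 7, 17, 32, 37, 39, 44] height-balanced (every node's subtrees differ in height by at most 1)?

Tree (level-order array): [4, None, 7, None, 17, None, 32, None, 37, None, 39, None, 44]
Definition: a tree is height-balanced if, at every node, |h(left) - h(right)| <= 1 (empty subtree has height -1).
Bottom-up per-node check:
  node 44: h_left=-1, h_right=-1, diff=0 [OK], height=0
  node 39: h_left=-1, h_right=0, diff=1 [OK], height=1
  node 37: h_left=-1, h_right=1, diff=2 [FAIL (|-1-1|=2 > 1)], height=2
  node 32: h_left=-1, h_right=2, diff=3 [FAIL (|-1-2|=3 > 1)], height=3
  node 17: h_left=-1, h_right=3, diff=4 [FAIL (|-1-3|=4 > 1)], height=4
  node 7: h_left=-1, h_right=4, diff=5 [FAIL (|-1-4|=5 > 1)], height=5
  node 4: h_left=-1, h_right=5, diff=6 [FAIL (|-1-5|=6 > 1)], height=6
Node 37 violates the condition: |-1 - 1| = 2 > 1.
Result: Not balanced


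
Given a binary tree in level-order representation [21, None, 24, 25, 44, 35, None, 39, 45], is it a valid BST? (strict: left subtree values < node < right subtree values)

Level-order array: [21, None, 24, 25, 44, 35, None, 39, 45]
Validate using subtree bounds (lo, hi): at each node, require lo < value < hi,
then recurse left with hi=value and right with lo=value.
Preorder trace (stopping at first violation):
  at node 21 with bounds (-inf, +inf): OK
  at node 24 with bounds (21, +inf): OK
  at node 25 with bounds (21, 24): VIOLATION
Node 25 violates its bound: not (21 < 25 < 24).
Result: Not a valid BST


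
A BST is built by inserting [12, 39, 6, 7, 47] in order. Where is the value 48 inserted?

Starting tree (level order): [12, 6, 39, None, 7, None, 47]
Insertion path: 12 -> 39 -> 47
Result: insert 48 as right child of 47
Final tree (level order): [12, 6, 39, None, 7, None, 47, None, None, None, 48]


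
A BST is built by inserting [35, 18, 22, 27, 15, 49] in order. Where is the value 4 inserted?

Starting tree (level order): [35, 18, 49, 15, 22, None, None, None, None, None, 27]
Insertion path: 35 -> 18 -> 15
Result: insert 4 as left child of 15
Final tree (level order): [35, 18, 49, 15, 22, None, None, 4, None, None, 27]


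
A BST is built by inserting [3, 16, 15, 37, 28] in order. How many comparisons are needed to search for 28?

Search path for 28: 3 -> 16 -> 37 -> 28
Found: True
Comparisons: 4


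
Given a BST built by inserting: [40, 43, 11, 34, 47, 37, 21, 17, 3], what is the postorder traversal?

Tree insertion order: [40, 43, 11, 34, 47, 37, 21, 17, 3]
Tree (level-order array): [40, 11, 43, 3, 34, None, 47, None, None, 21, 37, None, None, 17]
Postorder traversal: [3, 17, 21, 37, 34, 11, 47, 43, 40]


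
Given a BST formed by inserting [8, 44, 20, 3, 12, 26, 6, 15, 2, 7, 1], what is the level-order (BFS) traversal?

Tree insertion order: [8, 44, 20, 3, 12, 26, 6, 15, 2, 7, 1]
Tree (level-order array): [8, 3, 44, 2, 6, 20, None, 1, None, None, 7, 12, 26, None, None, None, None, None, 15]
BFS from the root, enqueuing left then right child of each popped node:
  queue [8] -> pop 8, enqueue [3, 44], visited so far: [8]
  queue [3, 44] -> pop 3, enqueue [2, 6], visited so far: [8, 3]
  queue [44, 2, 6] -> pop 44, enqueue [20], visited so far: [8, 3, 44]
  queue [2, 6, 20] -> pop 2, enqueue [1], visited so far: [8, 3, 44, 2]
  queue [6, 20, 1] -> pop 6, enqueue [7], visited so far: [8, 3, 44, 2, 6]
  queue [20, 1, 7] -> pop 20, enqueue [12, 26], visited so far: [8, 3, 44, 2, 6, 20]
  queue [1, 7, 12, 26] -> pop 1, enqueue [none], visited so far: [8, 3, 44, 2, 6, 20, 1]
  queue [7, 12, 26] -> pop 7, enqueue [none], visited so far: [8, 3, 44, 2, 6, 20, 1, 7]
  queue [12, 26] -> pop 12, enqueue [15], visited so far: [8, 3, 44, 2, 6, 20, 1, 7, 12]
  queue [26, 15] -> pop 26, enqueue [none], visited so far: [8, 3, 44, 2, 6, 20, 1, 7, 12, 26]
  queue [15] -> pop 15, enqueue [none], visited so far: [8, 3, 44, 2, 6, 20, 1, 7, 12, 26, 15]
Result: [8, 3, 44, 2, 6, 20, 1, 7, 12, 26, 15]


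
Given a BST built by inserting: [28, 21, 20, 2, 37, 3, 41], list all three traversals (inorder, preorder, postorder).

Tree insertion order: [28, 21, 20, 2, 37, 3, 41]
Tree (level-order array): [28, 21, 37, 20, None, None, 41, 2, None, None, None, None, 3]
Inorder (L, root, R): [2, 3, 20, 21, 28, 37, 41]
Preorder (root, L, R): [28, 21, 20, 2, 3, 37, 41]
Postorder (L, R, root): [3, 2, 20, 21, 41, 37, 28]


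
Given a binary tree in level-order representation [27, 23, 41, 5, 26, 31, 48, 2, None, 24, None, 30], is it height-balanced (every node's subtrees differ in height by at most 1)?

Tree (level-order array): [27, 23, 41, 5, 26, 31, 48, 2, None, 24, None, 30]
Definition: a tree is height-balanced if, at every node, |h(left) - h(right)| <= 1 (empty subtree has height -1).
Bottom-up per-node check:
  node 2: h_left=-1, h_right=-1, diff=0 [OK], height=0
  node 5: h_left=0, h_right=-1, diff=1 [OK], height=1
  node 24: h_left=-1, h_right=-1, diff=0 [OK], height=0
  node 26: h_left=0, h_right=-1, diff=1 [OK], height=1
  node 23: h_left=1, h_right=1, diff=0 [OK], height=2
  node 30: h_left=-1, h_right=-1, diff=0 [OK], height=0
  node 31: h_left=0, h_right=-1, diff=1 [OK], height=1
  node 48: h_left=-1, h_right=-1, diff=0 [OK], height=0
  node 41: h_left=1, h_right=0, diff=1 [OK], height=2
  node 27: h_left=2, h_right=2, diff=0 [OK], height=3
All nodes satisfy the balance condition.
Result: Balanced


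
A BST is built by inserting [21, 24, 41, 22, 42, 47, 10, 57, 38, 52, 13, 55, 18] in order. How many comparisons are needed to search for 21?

Search path for 21: 21
Found: True
Comparisons: 1


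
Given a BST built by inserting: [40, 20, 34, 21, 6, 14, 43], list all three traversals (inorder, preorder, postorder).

Tree insertion order: [40, 20, 34, 21, 6, 14, 43]
Tree (level-order array): [40, 20, 43, 6, 34, None, None, None, 14, 21]
Inorder (L, root, R): [6, 14, 20, 21, 34, 40, 43]
Preorder (root, L, R): [40, 20, 6, 14, 34, 21, 43]
Postorder (L, R, root): [14, 6, 21, 34, 20, 43, 40]
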